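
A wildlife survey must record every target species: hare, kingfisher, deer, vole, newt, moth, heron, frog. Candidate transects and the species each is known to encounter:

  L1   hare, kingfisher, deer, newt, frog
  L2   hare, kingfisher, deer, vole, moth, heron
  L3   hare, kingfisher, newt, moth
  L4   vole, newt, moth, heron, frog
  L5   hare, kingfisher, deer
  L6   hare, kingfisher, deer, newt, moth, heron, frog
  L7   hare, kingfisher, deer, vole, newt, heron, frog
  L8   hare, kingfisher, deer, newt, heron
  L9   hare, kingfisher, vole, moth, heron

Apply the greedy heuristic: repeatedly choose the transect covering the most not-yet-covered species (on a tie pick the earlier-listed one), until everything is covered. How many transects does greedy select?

2

Pick 1: L6 covers 7 new species (hare, kingfisher, deer, newt, moth, heron, frog).
Pick 2: L2 covers 1 new species (vole).
Greedy uses 2 transects.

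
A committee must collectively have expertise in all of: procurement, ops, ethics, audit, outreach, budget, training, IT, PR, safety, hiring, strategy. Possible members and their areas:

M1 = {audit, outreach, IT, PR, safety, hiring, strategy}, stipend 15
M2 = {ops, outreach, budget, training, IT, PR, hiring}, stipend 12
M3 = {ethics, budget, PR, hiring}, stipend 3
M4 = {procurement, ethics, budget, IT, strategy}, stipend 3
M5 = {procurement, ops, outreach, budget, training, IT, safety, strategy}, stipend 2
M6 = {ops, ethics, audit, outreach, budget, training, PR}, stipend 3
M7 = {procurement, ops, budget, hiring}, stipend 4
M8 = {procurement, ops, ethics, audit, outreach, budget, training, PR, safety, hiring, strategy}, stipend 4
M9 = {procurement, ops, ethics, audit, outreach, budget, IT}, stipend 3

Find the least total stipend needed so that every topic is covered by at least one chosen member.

M5, M8 cover every topic at stipend 2 + 4 = 6.
Any cover uses at least 2 members; among all covering selections none totals below 6.
Greedy by coverage-per-stipend would pick M5, M3, M6 for 8 — worse than the optimum 6.

6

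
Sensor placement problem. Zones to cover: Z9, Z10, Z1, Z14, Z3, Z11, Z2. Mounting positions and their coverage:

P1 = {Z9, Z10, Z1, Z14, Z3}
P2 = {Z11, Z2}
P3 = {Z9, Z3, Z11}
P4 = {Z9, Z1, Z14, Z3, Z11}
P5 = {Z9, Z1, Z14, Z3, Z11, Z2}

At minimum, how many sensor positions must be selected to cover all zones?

2

P1, P2 together cover {Z9, Z10, Z1, Z14, Z3, Z11, Z2} — every zone.
No single sensor position contains all 7 zones, so 2 is optimal.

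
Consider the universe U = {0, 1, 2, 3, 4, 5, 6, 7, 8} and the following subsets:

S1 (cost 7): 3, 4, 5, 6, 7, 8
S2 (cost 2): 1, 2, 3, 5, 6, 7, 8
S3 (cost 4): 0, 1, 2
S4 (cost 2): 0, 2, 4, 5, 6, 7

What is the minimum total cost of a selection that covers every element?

S2, S4 cover every element at cost 2 + 2 = 4.
Any cover uses at least 2 sets; among all covering selections none totals below 4.

4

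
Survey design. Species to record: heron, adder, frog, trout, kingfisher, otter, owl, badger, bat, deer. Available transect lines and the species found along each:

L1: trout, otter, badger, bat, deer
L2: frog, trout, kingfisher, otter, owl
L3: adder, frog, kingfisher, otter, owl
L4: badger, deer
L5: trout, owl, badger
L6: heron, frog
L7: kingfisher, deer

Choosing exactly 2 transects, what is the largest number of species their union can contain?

9

Choosing L1, L3 covers {adder, frog, trout, kingfisher, otter, owl, badger, bat, deer} — 9 species.
No choice of 2 transects does better; here heron is left uncovered.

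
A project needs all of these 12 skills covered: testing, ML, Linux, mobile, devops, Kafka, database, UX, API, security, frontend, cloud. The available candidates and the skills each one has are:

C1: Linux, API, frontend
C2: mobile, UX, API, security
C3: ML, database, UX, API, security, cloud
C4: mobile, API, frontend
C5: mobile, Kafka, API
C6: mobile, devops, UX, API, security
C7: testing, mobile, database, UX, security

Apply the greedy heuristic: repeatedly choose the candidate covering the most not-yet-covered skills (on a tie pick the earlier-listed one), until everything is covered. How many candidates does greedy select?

Pick 1: C3 covers 6 new skills (ML, database, UX, API, security, cloud).
Pick 2: C1 covers 2 new skills (Linux, frontend).
Pick 3: C5 covers 2 new skills (mobile, Kafka).
Pick 4: C6 covers 1 new skills (devops).
Pick 5: C7 covers 1 new skills (testing).
Greedy uses 5 candidates.

5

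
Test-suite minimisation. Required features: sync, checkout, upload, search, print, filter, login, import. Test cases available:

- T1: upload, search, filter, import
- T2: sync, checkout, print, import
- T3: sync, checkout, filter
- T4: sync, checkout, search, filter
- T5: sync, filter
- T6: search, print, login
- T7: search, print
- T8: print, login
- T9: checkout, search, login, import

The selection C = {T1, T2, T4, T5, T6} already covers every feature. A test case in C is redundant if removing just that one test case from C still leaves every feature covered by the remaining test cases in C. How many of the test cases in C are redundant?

3

Drop T1: upload uncovered — not redundant.
Drop T2: the rest still cover every feature — redundant.
Drop T4: the rest still cover every feature — redundant.
Drop T5: the rest still cover every feature — redundant.
Drop T6: login uncovered — not redundant.
3 redundant: T2, T4, T5.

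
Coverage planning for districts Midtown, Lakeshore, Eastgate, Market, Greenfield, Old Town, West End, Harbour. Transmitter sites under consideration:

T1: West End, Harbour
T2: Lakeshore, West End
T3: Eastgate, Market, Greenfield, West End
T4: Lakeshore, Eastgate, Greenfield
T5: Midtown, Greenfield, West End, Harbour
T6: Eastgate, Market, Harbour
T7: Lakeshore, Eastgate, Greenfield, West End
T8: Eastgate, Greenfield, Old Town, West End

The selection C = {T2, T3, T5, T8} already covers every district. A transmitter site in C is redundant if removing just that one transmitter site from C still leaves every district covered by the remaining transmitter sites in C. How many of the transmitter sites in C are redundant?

0

Drop T2: Lakeshore uncovered — not redundant.
Drop T3: Market uncovered — not redundant.
Drop T5: Midtown, Harbour uncovered — not redundant.
Drop T8: Old Town uncovered — not redundant.
None of the transmitter sites in C is redundant.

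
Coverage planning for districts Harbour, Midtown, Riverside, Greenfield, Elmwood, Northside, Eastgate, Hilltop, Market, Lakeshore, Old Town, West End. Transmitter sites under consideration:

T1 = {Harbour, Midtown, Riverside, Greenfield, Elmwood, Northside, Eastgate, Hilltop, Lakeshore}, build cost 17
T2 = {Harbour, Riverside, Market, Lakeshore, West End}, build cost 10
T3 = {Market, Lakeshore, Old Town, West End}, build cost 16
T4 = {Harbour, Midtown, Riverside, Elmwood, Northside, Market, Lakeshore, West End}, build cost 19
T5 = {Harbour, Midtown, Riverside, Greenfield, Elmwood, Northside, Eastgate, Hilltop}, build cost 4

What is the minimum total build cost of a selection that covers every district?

20

T3, T5 cover every district at build cost 16 + 4 = 20.
Any cover uses at least 2 transmitter sites; among all covering selections none totals below 20.
Greedy by coverage-per-build cost would pick T5, T2, T3 for 30 — worse than the optimum 20.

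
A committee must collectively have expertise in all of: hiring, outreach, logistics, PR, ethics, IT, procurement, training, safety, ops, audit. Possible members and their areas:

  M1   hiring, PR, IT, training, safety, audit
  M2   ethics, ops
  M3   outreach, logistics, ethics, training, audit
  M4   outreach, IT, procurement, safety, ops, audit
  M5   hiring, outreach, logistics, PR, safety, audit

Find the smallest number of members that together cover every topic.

M1, M3, M4 together cover {hiring, outreach, logistics, PR, ethics, IT, procurement, training, safety, ops, audit} — every topic.
No 2 of the 5 members cover everything (all 10 pairs fall short), so 3 is minimum.

3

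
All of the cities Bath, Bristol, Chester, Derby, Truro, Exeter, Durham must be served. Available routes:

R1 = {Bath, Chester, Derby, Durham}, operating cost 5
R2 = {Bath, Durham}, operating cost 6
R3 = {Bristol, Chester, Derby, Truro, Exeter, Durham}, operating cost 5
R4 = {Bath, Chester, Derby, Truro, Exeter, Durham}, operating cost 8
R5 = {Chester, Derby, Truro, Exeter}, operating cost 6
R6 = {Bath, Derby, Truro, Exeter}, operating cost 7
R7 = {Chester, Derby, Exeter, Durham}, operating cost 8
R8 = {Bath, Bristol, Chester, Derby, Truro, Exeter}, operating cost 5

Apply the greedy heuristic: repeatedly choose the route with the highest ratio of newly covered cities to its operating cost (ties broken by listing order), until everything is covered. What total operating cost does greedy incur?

Pick 1: R3 adds 6 new (Bristol, Chester, Derby, Truro, Exeter, Durham) at operating cost 5 (ratio 6/5).
Pick 2: R1 adds 1 new (Bath) at operating cost 5 (ratio 1/5).
Greedy total operating cost: 5 + 5 = 10.

10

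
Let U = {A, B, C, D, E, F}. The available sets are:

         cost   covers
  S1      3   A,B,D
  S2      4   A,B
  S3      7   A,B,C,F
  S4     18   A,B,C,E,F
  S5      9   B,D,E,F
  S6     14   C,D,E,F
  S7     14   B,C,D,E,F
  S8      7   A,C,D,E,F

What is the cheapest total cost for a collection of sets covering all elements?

S1, S8 cover every element at cost 3 + 7 = 10.
Any cover uses at least 2 sets; among all covering selections none totals below 10.

10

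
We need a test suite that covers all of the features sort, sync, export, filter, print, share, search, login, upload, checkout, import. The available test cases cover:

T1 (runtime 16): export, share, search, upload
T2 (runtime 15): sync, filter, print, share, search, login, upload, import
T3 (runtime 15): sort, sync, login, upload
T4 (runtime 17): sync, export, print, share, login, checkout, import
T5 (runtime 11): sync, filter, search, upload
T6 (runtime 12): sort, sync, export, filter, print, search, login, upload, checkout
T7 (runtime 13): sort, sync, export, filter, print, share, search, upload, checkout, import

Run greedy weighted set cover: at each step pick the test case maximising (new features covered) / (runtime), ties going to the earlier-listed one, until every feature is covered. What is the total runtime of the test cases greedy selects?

25

Pick 1: T7 adds 10 new (sort, sync, export, filter, print, share, search, upload, checkout, import) at runtime 13 (ratio 10/13).
Pick 2: T6 adds 1 new (login) at runtime 12 (ratio 1/12).
Greedy total runtime: 13 + 12 = 25.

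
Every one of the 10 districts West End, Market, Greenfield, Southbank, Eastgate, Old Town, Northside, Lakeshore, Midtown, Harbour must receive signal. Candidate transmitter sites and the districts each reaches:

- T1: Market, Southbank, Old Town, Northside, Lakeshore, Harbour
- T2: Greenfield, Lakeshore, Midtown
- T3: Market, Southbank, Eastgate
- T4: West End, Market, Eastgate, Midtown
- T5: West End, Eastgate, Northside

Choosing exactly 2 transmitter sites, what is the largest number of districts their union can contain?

9

Choosing T1, T4 covers {West End, Market, Southbank, Eastgate, Old Town, Northside, Lakeshore, Midtown, Harbour} — 9 districts.
No choice of 2 transmitter sites does better; here Greenfield is left uncovered.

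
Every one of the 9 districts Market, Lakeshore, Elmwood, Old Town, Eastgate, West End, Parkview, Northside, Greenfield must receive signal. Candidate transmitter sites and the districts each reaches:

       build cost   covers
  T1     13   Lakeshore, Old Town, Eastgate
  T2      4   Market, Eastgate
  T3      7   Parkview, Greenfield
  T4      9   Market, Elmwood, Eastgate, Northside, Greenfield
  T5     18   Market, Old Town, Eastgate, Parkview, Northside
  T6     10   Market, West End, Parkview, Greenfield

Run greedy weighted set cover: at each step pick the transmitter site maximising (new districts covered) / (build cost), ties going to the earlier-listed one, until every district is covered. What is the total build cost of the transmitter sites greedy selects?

Pick 1: T4 adds 5 new (Market, Elmwood, Eastgate, Northside, Greenfield) at build cost 9 (ratio 5/9).
Pick 2: T6 adds 2 new (West End, Parkview) at build cost 10 (ratio 2/10).
Pick 3: T1 adds 2 new (Lakeshore, Old Town) at build cost 13 (ratio 2/13).
Greedy total build cost: 9 + 10 + 13 = 32.

32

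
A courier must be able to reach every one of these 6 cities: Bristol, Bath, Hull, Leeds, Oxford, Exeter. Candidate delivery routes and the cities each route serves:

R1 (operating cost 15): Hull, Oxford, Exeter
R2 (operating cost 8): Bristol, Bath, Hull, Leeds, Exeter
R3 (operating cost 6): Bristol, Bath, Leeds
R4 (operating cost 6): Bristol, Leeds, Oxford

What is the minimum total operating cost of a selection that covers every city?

14

R2, R4 cover every city at operating cost 8 + 6 = 14.
Any cover uses at least 2 routes; among all covering selections none totals below 14.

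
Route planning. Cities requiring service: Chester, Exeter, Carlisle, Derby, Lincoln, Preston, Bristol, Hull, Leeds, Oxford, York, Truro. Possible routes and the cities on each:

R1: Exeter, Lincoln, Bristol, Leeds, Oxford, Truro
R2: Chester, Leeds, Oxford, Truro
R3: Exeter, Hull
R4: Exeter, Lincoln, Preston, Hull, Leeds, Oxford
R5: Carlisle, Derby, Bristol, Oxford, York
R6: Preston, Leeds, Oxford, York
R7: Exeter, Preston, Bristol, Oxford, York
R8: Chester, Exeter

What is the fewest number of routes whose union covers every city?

R2, R4, R5 together cover {Chester, Exeter, Carlisle, Derby, Lincoln, Preston, Bristol, Hull, Leeds, Oxford, York, Truro} — every city.
No 2 of the 8 routes cover everything (all 28 pairs fall short), so 3 is minimum.

3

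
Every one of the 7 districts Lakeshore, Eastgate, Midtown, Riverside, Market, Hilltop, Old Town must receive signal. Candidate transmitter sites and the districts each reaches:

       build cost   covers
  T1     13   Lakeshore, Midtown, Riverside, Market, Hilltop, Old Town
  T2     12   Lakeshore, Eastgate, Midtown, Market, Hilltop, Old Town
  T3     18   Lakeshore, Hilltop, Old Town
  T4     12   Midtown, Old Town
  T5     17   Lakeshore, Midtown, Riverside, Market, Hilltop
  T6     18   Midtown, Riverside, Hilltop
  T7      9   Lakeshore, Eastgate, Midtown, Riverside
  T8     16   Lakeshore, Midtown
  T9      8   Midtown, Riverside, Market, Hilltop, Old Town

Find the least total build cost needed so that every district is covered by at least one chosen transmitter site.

17

T7, T9 cover every district at build cost 9 + 8 = 17.
Any cover uses at least 2 transmitter sites; among all covering selections none totals below 17.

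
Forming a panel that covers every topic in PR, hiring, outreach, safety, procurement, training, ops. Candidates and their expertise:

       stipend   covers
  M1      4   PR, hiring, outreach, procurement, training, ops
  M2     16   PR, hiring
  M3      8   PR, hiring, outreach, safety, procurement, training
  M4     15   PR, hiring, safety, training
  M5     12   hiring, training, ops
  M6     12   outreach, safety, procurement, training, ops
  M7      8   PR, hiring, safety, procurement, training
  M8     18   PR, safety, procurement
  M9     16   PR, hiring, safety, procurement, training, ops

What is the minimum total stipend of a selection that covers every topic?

M1, M3 cover every topic at stipend 4 + 8 = 12.
Any cover uses at least 2 members; among all covering selections none totals below 12.

12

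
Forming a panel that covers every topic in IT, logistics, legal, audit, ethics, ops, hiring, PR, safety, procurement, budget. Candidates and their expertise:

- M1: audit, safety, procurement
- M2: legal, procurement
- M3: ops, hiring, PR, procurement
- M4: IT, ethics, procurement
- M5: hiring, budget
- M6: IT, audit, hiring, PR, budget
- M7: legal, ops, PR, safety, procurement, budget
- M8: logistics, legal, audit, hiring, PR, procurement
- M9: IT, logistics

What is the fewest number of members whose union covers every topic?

M4, M7, M8 together cover {IT, logistics, legal, audit, ethics, ops, hiring, PR, safety, procurement, budget} — every topic.
No 2 of the 9 members cover everything (all 36 pairs fall short), so 3 is minimum.
Greedy (largest uncovered first) would take M7, M6, M4, M8 — 4 members — but 3 suffice.

3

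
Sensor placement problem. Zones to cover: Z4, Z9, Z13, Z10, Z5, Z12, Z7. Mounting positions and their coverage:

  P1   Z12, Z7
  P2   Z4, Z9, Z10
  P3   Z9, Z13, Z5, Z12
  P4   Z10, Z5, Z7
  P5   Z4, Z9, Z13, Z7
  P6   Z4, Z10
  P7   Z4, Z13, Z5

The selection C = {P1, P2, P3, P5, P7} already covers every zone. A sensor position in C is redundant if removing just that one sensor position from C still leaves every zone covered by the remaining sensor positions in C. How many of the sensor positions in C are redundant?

Drop P1: the rest still cover every zone — redundant.
Drop P2: Z10 uncovered — not redundant.
Drop P3: the rest still cover every zone — redundant.
Drop P5: the rest still cover every zone — redundant.
Drop P7: the rest still cover every zone — redundant.
4 redundant: P1, P3, P5, P7.

4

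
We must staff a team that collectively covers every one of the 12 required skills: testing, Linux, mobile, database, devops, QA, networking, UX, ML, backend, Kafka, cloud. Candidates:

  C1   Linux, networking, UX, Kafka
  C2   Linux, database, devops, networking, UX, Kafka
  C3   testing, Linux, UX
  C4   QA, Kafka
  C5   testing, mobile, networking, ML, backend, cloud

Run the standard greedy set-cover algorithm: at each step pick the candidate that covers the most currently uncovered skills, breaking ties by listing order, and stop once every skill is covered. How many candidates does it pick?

Pick 1: C2 covers 6 new skills (Linux, database, devops, networking, UX, Kafka).
Pick 2: C5 covers 5 new skills (testing, mobile, ML, backend, cloud).
Pick 3: C4 covers 1 new skills (QA).
Greedy uses 3 candidates.

3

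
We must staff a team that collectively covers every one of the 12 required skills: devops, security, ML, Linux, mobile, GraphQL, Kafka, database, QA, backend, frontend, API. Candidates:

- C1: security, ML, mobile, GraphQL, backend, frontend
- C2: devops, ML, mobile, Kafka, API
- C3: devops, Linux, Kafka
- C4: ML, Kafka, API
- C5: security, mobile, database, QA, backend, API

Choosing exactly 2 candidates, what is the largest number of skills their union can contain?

9

Choosing C1, C2 covers {devops, security, ML, mobile, GraphQL, Kafka, backend, frontend, API} — 9 skills.
No choice of 2 candidates does better; here Linux, database, QA are left uncovered.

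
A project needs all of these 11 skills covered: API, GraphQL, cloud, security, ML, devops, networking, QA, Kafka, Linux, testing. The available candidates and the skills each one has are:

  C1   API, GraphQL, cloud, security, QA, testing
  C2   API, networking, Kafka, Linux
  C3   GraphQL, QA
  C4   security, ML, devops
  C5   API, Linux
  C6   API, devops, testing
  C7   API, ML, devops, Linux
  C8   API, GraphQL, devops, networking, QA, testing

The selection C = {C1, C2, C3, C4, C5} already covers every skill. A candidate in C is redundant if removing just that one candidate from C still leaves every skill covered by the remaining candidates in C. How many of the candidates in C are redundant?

2

Drop C1: cloud, testing uncovered — not redundant.
Drop C2: networking, Kafka uncovered — not redundant.
Drop C3: the rest still cover every skill — redundant.
Drop C4: ML, devops uncovered — not redundant.
Drop C5: the rest still cover every skill — redundant.
2 redundant: C3, C5.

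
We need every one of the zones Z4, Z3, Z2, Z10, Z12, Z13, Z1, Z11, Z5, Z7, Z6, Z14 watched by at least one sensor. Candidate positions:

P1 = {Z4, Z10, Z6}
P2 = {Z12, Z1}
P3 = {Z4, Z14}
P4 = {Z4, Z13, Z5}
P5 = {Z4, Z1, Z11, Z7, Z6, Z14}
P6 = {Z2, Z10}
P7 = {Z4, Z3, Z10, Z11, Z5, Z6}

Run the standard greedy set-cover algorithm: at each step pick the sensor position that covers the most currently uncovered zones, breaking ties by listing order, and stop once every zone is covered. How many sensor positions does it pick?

5

Pick 1: P5 covers 6 new zones (Z4, Z1, Z11, Z7, Z6, Z14).
Pick 2: P7 covers 3 new zones (Z3, Z10, Z5).
Pick 3: P2 covers 1 new zones (Z12).
Pick 4: P4 covers 1 new zones (Z13).
Pick 5: P6 covers 1 new zones (Z2).
Greedy uses 5 sensor positions.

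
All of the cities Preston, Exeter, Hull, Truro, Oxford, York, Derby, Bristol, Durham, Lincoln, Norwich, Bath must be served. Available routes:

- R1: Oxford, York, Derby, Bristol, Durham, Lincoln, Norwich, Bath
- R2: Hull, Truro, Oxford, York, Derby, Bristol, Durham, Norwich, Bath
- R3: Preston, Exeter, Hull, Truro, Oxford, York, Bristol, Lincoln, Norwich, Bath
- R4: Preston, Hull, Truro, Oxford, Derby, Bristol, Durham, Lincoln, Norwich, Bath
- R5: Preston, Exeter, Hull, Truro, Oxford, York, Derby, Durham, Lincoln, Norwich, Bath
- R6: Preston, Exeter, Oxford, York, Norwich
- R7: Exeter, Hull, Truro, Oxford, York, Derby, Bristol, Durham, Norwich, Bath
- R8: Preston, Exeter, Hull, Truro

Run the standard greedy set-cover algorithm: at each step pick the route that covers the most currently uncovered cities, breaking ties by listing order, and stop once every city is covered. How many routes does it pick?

Pick 1: R5 covers 11 new cities (Preston, Exeter, Hull, Truro, Oxford, York, Derby, Durham, Lincoln, Norwich, Bath).
Pick 2: R1 covers 1 new cities (Bristol).
Greedy uses 2 routes.

2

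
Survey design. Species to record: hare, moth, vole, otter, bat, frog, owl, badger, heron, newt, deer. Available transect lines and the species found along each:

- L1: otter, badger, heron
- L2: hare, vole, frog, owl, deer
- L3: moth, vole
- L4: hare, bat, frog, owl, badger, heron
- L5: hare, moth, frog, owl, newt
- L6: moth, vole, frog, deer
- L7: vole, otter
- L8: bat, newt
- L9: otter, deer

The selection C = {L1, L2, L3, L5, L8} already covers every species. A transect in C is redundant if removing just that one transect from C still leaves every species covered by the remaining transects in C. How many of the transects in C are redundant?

2

Drop L1: otter, badger, heron uncovered — not redundant.
Drop L2: deer uncovered — not redundant.
Drop L3: the rest still cover every species — redundant.
Drop L5: the rest still cover every species — redundant.
Drop L8: bat uncovered — not redundant.
2 redundant: L3, L5.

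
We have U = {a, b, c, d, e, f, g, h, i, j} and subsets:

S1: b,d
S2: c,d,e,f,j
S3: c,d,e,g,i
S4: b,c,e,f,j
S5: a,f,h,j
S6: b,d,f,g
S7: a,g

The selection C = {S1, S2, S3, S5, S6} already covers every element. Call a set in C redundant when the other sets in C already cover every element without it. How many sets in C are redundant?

Drop S1: the rest still cover every element — redundant.
Drop S2: the rest still cover every element — redundant.
Drop S3: i uncovered — not redundant.
Drop S5: a, h uncovered — not redundant.
Drop S6: the rest still cover every element — redundant.
3 redundant: S1, S2, S6.

3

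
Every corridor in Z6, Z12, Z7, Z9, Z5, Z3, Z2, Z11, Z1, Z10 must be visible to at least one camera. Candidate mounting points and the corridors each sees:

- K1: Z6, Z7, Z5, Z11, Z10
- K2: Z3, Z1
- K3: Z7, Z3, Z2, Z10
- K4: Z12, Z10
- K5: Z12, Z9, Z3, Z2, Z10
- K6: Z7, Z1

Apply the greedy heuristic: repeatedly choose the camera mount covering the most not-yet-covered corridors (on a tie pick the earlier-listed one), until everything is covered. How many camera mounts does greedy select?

Pick 1: K1 covers 5 new corridors (Z6, Z7, Z5, Z11, Z10).
Pick 2: K5 covers 4 new corridors (Z12, Z9, Z3, Z2).
Pick 3: K2 covers 1 new corridors (Z1).
Greedy uses 3 camera mounts.

3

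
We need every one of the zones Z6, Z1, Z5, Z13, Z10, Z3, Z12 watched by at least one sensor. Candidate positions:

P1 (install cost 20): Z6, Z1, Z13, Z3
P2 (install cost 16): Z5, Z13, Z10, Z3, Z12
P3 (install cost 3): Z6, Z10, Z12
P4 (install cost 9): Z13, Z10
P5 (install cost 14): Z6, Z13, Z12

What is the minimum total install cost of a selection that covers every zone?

P1, P2 cover every zone at install cost 20 + 16 = 36.
Any cover uses at least 2 sensor positions; among all covering selections none totals below 36.
Greedy by coverage-per-install cost would pick P3, P2, P1 for 39 — worse than the optimum 36.

36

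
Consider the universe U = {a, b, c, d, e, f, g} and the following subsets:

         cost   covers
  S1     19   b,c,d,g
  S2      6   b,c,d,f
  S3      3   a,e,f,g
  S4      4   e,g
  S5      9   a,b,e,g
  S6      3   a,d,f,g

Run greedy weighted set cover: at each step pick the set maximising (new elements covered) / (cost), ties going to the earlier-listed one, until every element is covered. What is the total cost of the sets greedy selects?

9

Pick 1: S3 adds 4 new (a, e, f, g) at cost 3 (ratio 4/3).
Pick 2: S2 adds 3 new (b, c, d) at cost 6 (ratio 3/6).
Greedy total cost: 3 + 6 = 9.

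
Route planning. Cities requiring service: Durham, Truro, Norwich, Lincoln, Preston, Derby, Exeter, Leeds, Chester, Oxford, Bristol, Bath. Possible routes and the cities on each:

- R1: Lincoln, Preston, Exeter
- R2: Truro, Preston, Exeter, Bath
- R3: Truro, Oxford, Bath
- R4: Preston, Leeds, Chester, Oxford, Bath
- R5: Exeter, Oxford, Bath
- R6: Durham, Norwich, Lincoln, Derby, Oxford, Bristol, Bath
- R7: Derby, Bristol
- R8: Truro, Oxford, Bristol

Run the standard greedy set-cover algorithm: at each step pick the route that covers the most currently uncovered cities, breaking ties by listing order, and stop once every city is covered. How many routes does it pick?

3

Pick 1: R6 covers 7 new cities (Durham, Norwich, Lincoln, Derby, Oxford, Bristol, Bath).
Pick 2: R2 covers 3 new cities (Truro, Preston, Exeter).
Pick 3: R4 covers 2 new cities (Leeds, Chester).
Greedy uses 3 routes.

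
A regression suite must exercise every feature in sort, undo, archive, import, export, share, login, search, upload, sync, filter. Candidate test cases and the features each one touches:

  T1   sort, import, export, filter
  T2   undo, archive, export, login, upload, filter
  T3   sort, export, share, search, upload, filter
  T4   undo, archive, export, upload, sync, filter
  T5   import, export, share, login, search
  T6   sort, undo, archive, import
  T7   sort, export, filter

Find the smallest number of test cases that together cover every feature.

3

T1, T4, T5 together cover {sort, undo, archive, import, export, share, login, search, upload, sync, filter} — every feature.
No 2 of the 7 test cases cover everything (all 21 pairs fall short), so 3 is minimum.
Greedy (largest uncovered first) would take T2, T3, T1, T4 — 4 test cases — but 3 suffice.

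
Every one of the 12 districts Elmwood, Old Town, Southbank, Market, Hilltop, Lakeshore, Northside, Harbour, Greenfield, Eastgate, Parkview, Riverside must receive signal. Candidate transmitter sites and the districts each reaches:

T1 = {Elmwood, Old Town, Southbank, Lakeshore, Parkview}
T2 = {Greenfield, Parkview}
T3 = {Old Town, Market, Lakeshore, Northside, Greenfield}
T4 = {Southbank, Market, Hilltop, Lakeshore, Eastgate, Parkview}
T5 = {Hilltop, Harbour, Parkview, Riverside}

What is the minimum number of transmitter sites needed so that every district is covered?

T1, T3, T4, T5 together cover {Elmwood, Old Town, Southbank, Market, Hilltop, Lakeshore, Northside, Harbour, Greenfield, Eastgate, Parkview, Riverside} — every district.
No 3 of the 5 transmitter sites cover everything (all 10 triples fall short), so 4 is minimum.

4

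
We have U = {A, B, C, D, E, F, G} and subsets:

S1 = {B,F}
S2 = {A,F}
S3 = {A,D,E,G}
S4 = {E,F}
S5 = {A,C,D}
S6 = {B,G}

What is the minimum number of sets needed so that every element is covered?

S1, S3, S5 together cover {A, B, C, D, E, F, G} — every element.
No 2 of the 6 sets cover everything (all 15 pairs fall short), so 3 is minimum.

3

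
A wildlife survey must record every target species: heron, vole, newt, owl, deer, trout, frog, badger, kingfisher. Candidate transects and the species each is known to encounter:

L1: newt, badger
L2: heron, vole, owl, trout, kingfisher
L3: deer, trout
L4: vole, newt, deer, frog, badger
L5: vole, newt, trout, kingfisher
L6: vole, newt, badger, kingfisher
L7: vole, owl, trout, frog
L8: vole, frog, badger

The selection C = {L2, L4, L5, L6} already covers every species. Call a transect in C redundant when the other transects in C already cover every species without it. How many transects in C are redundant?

2

Drop L2: heron, owl uncovered — not redundant.
Drop L4: deer, frog uncovered — not redundant.
Drop L5: the rest still cover every species — redundant.
Drop L6: the rest still cover every species — redundant.
2 redundant: L5, L6.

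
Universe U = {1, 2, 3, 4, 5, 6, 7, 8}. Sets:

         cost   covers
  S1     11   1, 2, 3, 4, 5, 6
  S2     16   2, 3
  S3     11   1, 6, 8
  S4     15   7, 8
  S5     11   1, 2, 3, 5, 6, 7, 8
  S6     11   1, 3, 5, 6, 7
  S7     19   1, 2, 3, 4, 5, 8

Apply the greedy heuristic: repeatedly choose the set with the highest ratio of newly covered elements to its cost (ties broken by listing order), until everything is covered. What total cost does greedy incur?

22

Pick 1: S5 adds 7 new (1, 2, 3, 5, 6, 7, 8) at cost 11 (ratio 7/11).
Pick 2: S1 adds 1 new (4) at cost 11 (ratio 1/11).
Greedy total cost: 11 + 11 = 22.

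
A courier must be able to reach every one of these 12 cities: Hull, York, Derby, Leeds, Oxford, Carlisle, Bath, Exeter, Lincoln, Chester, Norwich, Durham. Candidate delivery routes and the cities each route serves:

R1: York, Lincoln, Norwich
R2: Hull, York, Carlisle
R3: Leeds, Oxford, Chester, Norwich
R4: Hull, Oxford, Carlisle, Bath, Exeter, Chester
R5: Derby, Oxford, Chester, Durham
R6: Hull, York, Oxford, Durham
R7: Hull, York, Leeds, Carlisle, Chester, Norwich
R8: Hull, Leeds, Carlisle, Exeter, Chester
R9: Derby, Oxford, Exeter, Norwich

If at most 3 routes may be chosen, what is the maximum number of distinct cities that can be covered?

Choosing R1, R4, R5 covers {Hull, York, Derby, Oxford, Carlisle, Bath, Exeter, Lincoln, Chester, Norwich, Durham} — 11 cities.
No choice of 3 routes does better; here Leeds is left uncovered.

11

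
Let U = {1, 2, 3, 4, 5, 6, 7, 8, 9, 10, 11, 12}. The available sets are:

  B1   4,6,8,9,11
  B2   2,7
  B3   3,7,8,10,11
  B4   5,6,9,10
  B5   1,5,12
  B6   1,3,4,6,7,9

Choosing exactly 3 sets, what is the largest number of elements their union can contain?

Choosing B1, B3, B5 covers {1, 3, 4, 5, 6, 7, 8, 9, 10, 11, 12} — 11 elements.
No choice of 3 sets does better; here 2 is left uncovered.

11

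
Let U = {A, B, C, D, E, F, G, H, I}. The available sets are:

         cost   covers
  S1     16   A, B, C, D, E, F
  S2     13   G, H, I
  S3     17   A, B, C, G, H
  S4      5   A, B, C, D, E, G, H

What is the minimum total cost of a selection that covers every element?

S1, S2 cover every element at cost 16 + 13 = 29.
Any cover uses at least 2 sets; among all covering selections none totals below 29.
Greedy by coverage-per-cost would pick S4, S2, S1 for 34 — worse than the optimum 29.

29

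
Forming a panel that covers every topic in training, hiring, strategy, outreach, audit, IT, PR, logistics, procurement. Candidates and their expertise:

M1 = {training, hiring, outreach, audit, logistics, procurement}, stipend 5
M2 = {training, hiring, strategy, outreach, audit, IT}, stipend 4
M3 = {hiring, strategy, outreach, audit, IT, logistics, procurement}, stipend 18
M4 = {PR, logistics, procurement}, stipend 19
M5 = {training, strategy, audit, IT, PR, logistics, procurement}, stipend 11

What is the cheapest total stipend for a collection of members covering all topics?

M2, M5 cover every topic at stipend 4 + 11 = 15.
Any cover uses at least 2 members; among all covering selections none totals below 15.
Greedy by coverage-per-stipend would pick M2, M1, M5 for 20 — worse than the optimum 15.

15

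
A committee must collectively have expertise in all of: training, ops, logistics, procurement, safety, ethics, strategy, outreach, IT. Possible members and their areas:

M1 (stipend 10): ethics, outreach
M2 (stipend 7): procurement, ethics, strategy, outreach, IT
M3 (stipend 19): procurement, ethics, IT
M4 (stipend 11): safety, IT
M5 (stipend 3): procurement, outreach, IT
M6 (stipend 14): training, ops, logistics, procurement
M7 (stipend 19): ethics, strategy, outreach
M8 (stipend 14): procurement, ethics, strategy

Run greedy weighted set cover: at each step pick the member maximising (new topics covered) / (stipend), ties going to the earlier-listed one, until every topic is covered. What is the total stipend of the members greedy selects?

Pick 1: M5 adds 3 new (procurement, outreach, IT) at stipend 3 (ratio 3/3).
Pick 2: M2 adds 2 new (ethics, strategy) at stipend 7 (ratio 2/7).
Pick 3: M6 adds 3 new (training, ops, logistics) at stipend 14 (ratio 3/14).
Pick 4: M4 adds 1 new (safety) at stipend 11 (ratio 1/11).
Greedy total stipend: 3 + 7 + 14 + 11 = 35. (The true optimum is 32, so greedy overshoots here.)

35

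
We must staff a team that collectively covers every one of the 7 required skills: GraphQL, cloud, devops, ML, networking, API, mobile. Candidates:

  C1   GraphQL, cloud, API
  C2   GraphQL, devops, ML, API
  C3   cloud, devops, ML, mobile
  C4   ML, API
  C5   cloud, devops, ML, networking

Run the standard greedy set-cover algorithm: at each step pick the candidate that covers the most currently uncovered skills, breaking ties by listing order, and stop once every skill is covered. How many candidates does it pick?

Pick 1: C2 covers 4 new skills (GraphQL, devops, ML, API).
Pick 2: C3 covers 2 new skills (cloud, mobile).
Pick 3: C5 covers 1 new skills (networking).
Greedy uses 3 candidates.

3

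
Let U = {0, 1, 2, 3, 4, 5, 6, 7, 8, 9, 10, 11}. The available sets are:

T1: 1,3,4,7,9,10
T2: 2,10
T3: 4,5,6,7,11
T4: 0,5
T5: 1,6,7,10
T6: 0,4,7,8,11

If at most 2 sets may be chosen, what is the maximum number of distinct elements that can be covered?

9

Choosing T1, T3 covers {1, 3, 4, 5, 6, 7, 9, 10, 11} — 9 elements.
No choice of 2 sets does better; here 0, 2, 8 are left uncovered.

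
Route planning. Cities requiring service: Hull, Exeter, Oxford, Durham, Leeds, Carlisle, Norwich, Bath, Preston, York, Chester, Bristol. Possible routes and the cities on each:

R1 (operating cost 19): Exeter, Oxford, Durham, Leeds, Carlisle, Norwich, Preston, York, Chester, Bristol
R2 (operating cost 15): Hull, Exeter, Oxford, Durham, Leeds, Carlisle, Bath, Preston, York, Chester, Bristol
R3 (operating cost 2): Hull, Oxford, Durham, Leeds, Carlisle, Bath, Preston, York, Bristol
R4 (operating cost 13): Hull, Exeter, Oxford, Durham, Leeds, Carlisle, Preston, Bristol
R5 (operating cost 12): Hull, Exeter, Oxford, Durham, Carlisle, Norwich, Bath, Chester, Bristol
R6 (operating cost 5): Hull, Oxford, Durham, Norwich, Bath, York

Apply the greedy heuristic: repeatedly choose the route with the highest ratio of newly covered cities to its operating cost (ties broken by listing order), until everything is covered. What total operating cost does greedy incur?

Pick 1: R3 adds 9 new (Hull, Oxford, Durham, Leeds, Carlisle, Bath, Preston, York, Bristol) at operating cost 2 (ratio 9/2).
Pick 2: R5 adds 3 new (Exeter, Norwich, Chester) at operating cost 12 (ratio 3/12).
Greedy total operating cost: 2 + 12 = 14.

14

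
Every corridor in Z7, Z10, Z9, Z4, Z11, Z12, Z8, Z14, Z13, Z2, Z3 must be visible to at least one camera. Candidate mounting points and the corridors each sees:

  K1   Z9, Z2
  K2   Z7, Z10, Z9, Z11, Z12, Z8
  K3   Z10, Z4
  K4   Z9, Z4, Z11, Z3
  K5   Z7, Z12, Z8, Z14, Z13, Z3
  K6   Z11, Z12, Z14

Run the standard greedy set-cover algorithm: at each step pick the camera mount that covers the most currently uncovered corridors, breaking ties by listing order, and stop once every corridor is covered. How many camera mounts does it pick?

Pick 1: K2 covers 6 new corridors (Z7, Z10, Z9, Z11, Z12, Z8).
Pick 2: K5 covers 3 new corridors (Z14, Z13, Z3).
Pick 3: K1 covers 1 new corridors (Z2).
Pick 4: K3 covers 1 new corridors (Z4).
Greedy uses 4 camera mounts.

4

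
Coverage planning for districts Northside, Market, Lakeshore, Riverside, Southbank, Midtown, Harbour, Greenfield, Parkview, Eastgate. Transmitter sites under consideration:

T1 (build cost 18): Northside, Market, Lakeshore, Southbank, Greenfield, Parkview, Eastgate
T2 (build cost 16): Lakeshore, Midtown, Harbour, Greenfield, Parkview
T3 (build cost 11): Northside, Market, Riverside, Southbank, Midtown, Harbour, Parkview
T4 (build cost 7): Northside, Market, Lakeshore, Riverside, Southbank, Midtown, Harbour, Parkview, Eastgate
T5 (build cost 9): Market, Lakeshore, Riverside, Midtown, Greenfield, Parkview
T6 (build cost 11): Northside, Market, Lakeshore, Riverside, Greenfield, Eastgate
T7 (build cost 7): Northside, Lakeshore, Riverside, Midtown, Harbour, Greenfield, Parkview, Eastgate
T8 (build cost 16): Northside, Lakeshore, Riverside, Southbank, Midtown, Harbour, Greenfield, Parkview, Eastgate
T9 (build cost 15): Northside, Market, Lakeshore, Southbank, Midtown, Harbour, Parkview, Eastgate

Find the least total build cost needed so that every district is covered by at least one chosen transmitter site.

14

T4, T7 cover every district at build cost 7 + 7 = 14.
Any cover uses at least 2 transmitter sites; among all covering selections none totals below 14.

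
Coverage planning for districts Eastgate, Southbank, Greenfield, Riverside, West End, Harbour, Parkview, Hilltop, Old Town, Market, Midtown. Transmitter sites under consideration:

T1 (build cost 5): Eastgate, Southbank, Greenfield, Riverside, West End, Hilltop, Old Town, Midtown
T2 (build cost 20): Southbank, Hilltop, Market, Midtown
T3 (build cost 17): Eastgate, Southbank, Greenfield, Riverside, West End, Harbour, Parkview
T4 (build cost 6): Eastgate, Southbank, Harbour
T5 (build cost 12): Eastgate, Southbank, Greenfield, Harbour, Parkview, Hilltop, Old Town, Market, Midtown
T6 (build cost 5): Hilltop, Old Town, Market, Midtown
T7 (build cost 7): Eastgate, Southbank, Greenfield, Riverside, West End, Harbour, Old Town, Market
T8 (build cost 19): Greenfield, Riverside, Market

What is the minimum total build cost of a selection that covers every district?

T1, T5 cover every district at build cost 5 + 12 = 17.
Any cover uses at least 2 transmitter sites; among all covering selections none totals below 17.
Greedy by coverage-per-build cost would pick T1, T7, T5 for 24 — worse than the optimum 17.

17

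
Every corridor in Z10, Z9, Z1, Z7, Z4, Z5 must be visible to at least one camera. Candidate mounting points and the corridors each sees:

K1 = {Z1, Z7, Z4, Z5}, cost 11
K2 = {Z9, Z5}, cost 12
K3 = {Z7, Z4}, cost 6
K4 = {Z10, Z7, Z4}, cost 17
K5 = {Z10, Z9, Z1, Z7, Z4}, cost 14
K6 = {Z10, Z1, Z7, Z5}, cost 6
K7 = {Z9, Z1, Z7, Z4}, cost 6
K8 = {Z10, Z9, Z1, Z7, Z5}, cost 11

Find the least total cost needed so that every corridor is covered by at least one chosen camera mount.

12

K6, K7 cover every corridor at cost 6 + 6 = 12.
Any cover uses at least 2 camera mounts; among all covering selections none totals below 12.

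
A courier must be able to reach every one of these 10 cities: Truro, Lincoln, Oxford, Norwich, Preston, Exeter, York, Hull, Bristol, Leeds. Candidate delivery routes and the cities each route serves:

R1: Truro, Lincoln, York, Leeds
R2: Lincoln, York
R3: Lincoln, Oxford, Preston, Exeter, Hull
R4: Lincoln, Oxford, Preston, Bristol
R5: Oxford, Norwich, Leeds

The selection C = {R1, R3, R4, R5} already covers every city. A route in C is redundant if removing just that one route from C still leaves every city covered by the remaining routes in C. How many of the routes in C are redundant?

Drop R1: Truro, York uncovered — not redundant.
Drop R3: Exeter, Hull uncovered — not redundant.
Drop R4: Bristol uncovered — not redundant.
Drop R5: Norwich uncovered — not redundant.
None of the routes in C is redundant.

0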